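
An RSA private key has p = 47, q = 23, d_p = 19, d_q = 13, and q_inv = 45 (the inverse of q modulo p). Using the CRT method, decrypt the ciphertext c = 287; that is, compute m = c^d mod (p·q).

m₁ = c^(d_p) mod p: c ≡ 5 (mod 47), and 5^19 mod 47 = 10.
m₂ = c^(d_q) mod q: c ≡ 11 (mod 23), and 11^13 mod 23 = 17.
h = q_inv·(m₁ − m₂) mod p = 45·(10 − 17) mod 47 = 14.
m = m₂ + h·q = 17 + 14·23 = 339.

339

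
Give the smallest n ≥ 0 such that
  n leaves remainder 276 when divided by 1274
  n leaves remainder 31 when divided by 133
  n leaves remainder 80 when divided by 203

gcd(1274, 133) = 7 and 7 | (31 − 276), so the pair is consistent; merging gives n ≡ 2824 (mod 24206), where 24206 = lcm(1274, 133).
gcd(24206, 203) = 7 and 7 | (80 − 2824), so the pair is consistent; merging gives n ≡ 51236 (mod 701974), where 701974 = lcm(24206, 203).
The solution is unique modulo lcm(1274, 133, 203) = 701974.

51236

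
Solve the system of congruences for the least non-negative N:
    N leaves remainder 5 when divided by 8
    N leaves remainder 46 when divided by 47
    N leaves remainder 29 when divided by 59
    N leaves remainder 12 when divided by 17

192605

From N ≡ 5 (mod 8) write N = 5 + 8t. Substituting into N ≡ 46 (mod 47) gives 8t ≡ 41 (mod 47), and since 8⁻¹ ≡ 6 (mod 47), t ≡ 11. Hence N ≡ 5 + 8·11 = 93 (mod 376).
From N ≡ 93 (mod 376) write N = 93 + 376t. Substituting into N ≡ 29 (mod 59) gives 376t ≡ 54 (mod 59), and since 22⁻¹ ≡ 51 (mod 59), t ≡ 40. Hence N ≡ 93 + 376·40 = 15133 (mod 22184).
From N ≡ 15133 (mod 22184) write N = 15133 + 22184t. Substituting into N ≡ 12 (mod 17) gives 22184t ≡ 9 (mod 17), and since 16⁻¹ ≡ 16 (mod 17), t ≡ 8. Hence N ≡ 15133 + 22184·8 = 192605 (mod 377128).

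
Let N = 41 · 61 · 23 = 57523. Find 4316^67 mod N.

24073

Mod 41: 4316 ≡ 11; by Fermat, exponent reduces to 67 mod 40 = 27; 11^27 ≡ 6 (mod 41).
Mod 61: 4316 ≡ 46; by Fermat, exponent reduces to 67 mod 60 = 7; 46^7 ≡ 39 (mod 61).
Mod 23: 4316 ≡ 15; by Fermat, exponent reduces to 67 mod 22 = 1; 15^1 ≡ 15 (mod 23).
Combine by CRT: x ≡ 6 (mod 41), x ≡ 39 (mod 61), x ≡ 15 (mod 23) ⇒ x ≡ 24073 (mod 57523).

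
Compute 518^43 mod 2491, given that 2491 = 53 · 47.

988

Mod 53: 518 ≡ 41; 41^43 ≡ 34 (mod 53).
Mod 47: 518 ≡ 1; 1^43 ≡ 1 (mod 47).
Combine by CRT: x ≡ 34 (mod 53), x ≡ 1 (mod 47) ⇒ x ≡ 988 (mod 2491).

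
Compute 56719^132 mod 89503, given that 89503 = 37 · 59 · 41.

Mod 37: 56719 ≡ 35; by Fermat, exponent reduces to 132 mod 36 = 24; 35^24 ≡ 10 (mod 37).
Mod 59: 56719 ≡ 20; by Fermat, exponent reduces to 132 mod 58 = 16; 20^16 ≡ 25 (mod 59).
Mod 41: 56719 ≡ 16; by Fermat, exponent reduces to 132 mod 40 = 12; 16^12 ≡ 10 (mod 41).
Combine by CRT: x ≡ 10 (mod 37), x ≡ 25 (mod 59), x ≡ 10 (mod 41) ⇒ x ≡ 19731 (mod 89503).

19731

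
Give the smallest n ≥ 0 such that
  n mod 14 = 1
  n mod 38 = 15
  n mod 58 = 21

gcd(14, 38) = 2 and 2 | (15 − 1), so the pair is consistent; merging gives n ≡ 15 (mod 266), where 266 = lcm(14, 38).
gcd(266, 58) = 2 and 2 | (21 − 15), so the pair is consistent; merging gives n ≡ 1877 (mod 7714), where 7714 = lcm(266, 58).
The solution is unique modulo lcm(14, 38, 58) = 7714.

1877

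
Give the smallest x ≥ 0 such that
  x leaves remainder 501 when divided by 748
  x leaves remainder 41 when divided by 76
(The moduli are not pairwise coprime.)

10225

Combine the congruences pairwise.
gcd(748, 76) = 4 and 4 | (41 − 501), so the pair is consistent; merging gives x ≡ 10225 (mod 14212), where 14212 = lcm(748, 76).
The solution is unique modulo lcm(748, 76) = 14212.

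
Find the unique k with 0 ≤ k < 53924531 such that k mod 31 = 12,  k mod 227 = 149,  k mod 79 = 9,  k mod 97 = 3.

31063283

Combine the congruences pairwise.
From k ≡ 12 (mod 31) write k = 12 + 31t. Substituting into k ≡ 149 (mod 227) gives 31t ≡ 137 (mod 227), and since 31⁻¹ ≡ 22 (mod 227), t ≡ 63. Hence k ≡ 12 + 31·63 = 1965 (mod 7037).
From k ≡ 1965 (mod 7037) write k = 1965 + 7037t. Substituting into k ≡ 9 (mod 79) gives 7037t ≡ 19 (mod 79), and since 6⁻¹ ≡ 66 (mod 79), t ≡ 69. Hence k ≡ 1965 + 7037·69 = 487518 (mod 555923).
From k ≡ 487518 (mod 555923) write k = 487518 + 555923t. Substituting into k ≡ 3 (mod 97) gives 555923t ≡ 7 (mod 97), and since 16⁻¹ ≡ 91 (mod 97), t ≡ 55. Hence k ≡ 487518 + 555923·55 = 31063283 (mod 53924531).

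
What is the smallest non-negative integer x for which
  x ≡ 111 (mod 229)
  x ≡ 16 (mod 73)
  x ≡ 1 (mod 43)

390785

The moduli are pairwise coprime; N = 229·73·43 = 718831.
N/229 = 3139; 3139 ≡ 162 (mod 229); 162·41 ≡ 1, so inverse 41.
N/73 = 9847; 9847 ≡ 65 (mod 73); 65·9 ≡ 1, so inverse 9.
N/43 = 16717; 16717 ≡ 33 (mod 43); 33·30 ≡ 1, so inverse 30.
x ≡ 111·3139·41 + 16·9847·9 + 1·16717·30 = 16205067.
16205067 mod 718831 = 390785.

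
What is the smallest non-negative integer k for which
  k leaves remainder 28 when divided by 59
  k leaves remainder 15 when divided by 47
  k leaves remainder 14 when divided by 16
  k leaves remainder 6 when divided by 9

57966

From k ≡ 28 (mod 59) write k = 28 + 59t. Substituting into k ≡ 15 (mod 47) gives 59t ≡ 34 (mod 47), and since 12⁻¹ ≡ 4 (mod 47), t ≡ 42. Hence k ≡ 28 + 59·42 = 2506 (mod 2773).
From k ≡ 2506 (mod 2773) write k = 2506 + 2773t. Substituting into k ≡ 14 (mod 16) gives 2773t ≡ 4 (mod 16), and since 5⁻¹ ≡ 13 (mod 16), t ≡ 4. Hence k ≡ 2506 + 2773·4 = 13598 (mod 44368).
From k ≡ 13598 (mod 44368) write k = 13598 + 44368t. Substituting into k ≡ 6 (mod 9) gives 44368t ≡ 7 (mod 9), and since 7⁻¹ ≡ 4 (mod 9), t ≡ 1. Hence k ≡ 13598 + 44368·1 = 57966 (mod 399312).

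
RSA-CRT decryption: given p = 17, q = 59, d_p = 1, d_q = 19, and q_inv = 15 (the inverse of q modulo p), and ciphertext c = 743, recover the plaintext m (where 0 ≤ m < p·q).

947

m₁ = c^(d_p) mod p: c ≡ 12 (mod 17), and 12^1 mod 17 = 12.
m₂ = c^(d_q) mod q: c ≡ 35 (mod 59), and 35^19 mod 59 = 3.
h = q_inv·(m₁ − m₂) mod p = 15·(12 − 3) mod 17 = 16.
m = m₂ + h·q = 3 + 16·59 = 947.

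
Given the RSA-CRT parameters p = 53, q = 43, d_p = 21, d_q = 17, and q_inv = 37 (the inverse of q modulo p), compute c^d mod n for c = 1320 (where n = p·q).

2040

m₁ = c^(d_p) mod p: c ≡ 48 (mod 53), and 48^21 mod 53 = 26.
m₂ = c^(d_q) mod q: c ≡ 30 (mod 43), and 30^17 mod 43 = 19.
h = q_inv·(m₁ − m₂) mod p = 37·(26 − 19) mod 53 = 47.
m = m₂ + h·q = 19 + 47·43 = 2040.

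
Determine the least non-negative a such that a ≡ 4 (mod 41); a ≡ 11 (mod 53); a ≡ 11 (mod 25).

The moduli are pairwise coprime; N = 41·53·25 = 54325.
N/41 = 1325; 1325 ≡ 13 (mod 41); 13·19 ≡ 1, so inverse 19.
N/53 = 1025; 1025 ≡ 18 (mod 53); 18·3 ≡ 1, so inverse 3.
N/25 = 2173; 2173 ≡ 23 (mod 25); 23·12 ≡ 1, so inverse 12.
a ≡ 4·1325·19 + 11·1025·3 + 11·2173·12 = 421361.
421361 mod 54325 = 41086.

41086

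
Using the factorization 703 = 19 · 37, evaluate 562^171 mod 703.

1

Mod 19: 562 ≡ 11; by Fermat, exponent reduces to 171 mod 18 = 9; 11^9 ≡ 1 (mod 19).
Mod 37: 562 ≡ 7; by Fermat, exponent reduces to 171 mod 36 = 27; 7^27 ≡ 1 (mod 37).
Combine by CRT: x ≡ 1 (mod 19), x ≡ 1 (mod 37) ⇒ x ≡ 1 (mod 703).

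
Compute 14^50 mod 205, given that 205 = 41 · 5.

Mod 41: 14 ≡ 14; by Fermat, exponent reduces to 50 mod 40 = 10; 14^10 ≡ 32 (mod 41).
Mod 5: 14 ≡ 4; by Fermat, exponent reduces to 50 mod 4 = 2; 4^2 ≡ 1 (mod 5).
Combine by CRT: x ≡ 32 (mod 41), x ≡ 1 (mod 5) ⇒ x ≡ 196 (mod 205).

196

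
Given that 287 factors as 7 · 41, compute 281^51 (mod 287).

218

Mod 7: 281 ≡ 1; by Fermat, exponent reduces to 51 mod 6 = 3; 1^3 ≡ 1 (mod 7).
Mod 41: 281 ≡ 35; by Fermat, exponent reduces to 51 mod 40 = 11; 35^11 ≡ 13 (mod 41).
Combine by CRT: x ≡ 1 (mod 7), x ≡ 13 (mod 41) ⇒ x ≡ 218 (mod 287).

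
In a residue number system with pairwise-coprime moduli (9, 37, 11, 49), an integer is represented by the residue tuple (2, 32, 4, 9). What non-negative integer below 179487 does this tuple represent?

147107

The moduli are pairwise coprime; N = 9·37·11·49 = 179487.
N/9 = 19943; 19943 ≡ 8 (mod 9); 8·8 ≡ 1, so inverse 8.
N/37 = 4851; 4851 ≡ 4 (mod 37); 4·28 ≡ 1, so inverse 28.
N/11 = 16317; 16317 ≡ 4 (mod 11); 4·3 ≡ 1, so inverse 3.
N/49 = 3663; 3663 ≡ 37 (mod 49); 37·4 ≡ 1, so inverse 4.
x ≡ 2·19943·8 + 32·4851·28 + 4·16317·3 + 9·3663·4 = 4993256.
4993256 mod 179487 = 147107.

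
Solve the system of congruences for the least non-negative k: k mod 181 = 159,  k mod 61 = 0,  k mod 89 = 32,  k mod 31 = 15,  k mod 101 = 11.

969475074

From k ≡ 159 (mod 181) write k = 159 + 181t. Substituting into k ≡ 0 (mod 61) gives 181t ≡ 24 (mod 61), and since 59⁻¹ ≡ 30 (mod 61), t ≡ 49. Hence k ≡ 159 + 181·49 = 9028 (mod 11041).
From k ≡ 9028 (mod 11041) write k = 9028 + 11041t. Substituting into k ≡ 32 (mod 89) gives 11041t ≡ 82 (mod 89), and since 5⁻¹ ≡ 18 (mod 89), t ≡ 52. Hence k ≡ 9028 + 11041·52 = 583160 (mod 982649).
From k ≡ 583160 (mod 982649) write k = 583160 + 982649t. Substituting into k ≡ 15 (mod 31) gives 982649t ≡ 27 (mod 31), and since 11⁻¹ ≡ 17 (mod 31), t ≡ 25. Hence k ≡ 583160 + 982649·25 = 25149385 (mod 30462119).
From k ≡ 25149385 (mod 30462119) write k = 25149385 + 30462119t. Substituting into k ≡ 11 (mod 101) gives 30462119t ≡ 30 (mod 101), and since 14⁻¹ ≡ 65 (mod 101), t ≡ 31. Hence k ≡ 25149385 + 30462119·31 = 969475074 (mod 3076674019).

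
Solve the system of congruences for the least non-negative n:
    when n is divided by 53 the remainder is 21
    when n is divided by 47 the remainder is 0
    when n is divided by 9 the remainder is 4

8554

The moduli are pairwise coprime; M = 53·47·9 = 22419.
M/53 = 423; 423 ≡ 52 (mod 53); 52·52 ≡ 1, so inverse 52.
M/47 = 477; 477 ≡ 7 (mod 47); 7·27 ≡ 1, so inverse 27.
M/9 = 2491; 2491 ≡ 7 (mod 9); 7·4 ≡ 1, so inverse 4.
n ≡ 21·423·52 + 0·477·27 + 4·2491·4 = 501772.
501772 mod 22419 = 8554.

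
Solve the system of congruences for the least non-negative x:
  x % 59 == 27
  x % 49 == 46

2741

From x ≡ 27 (mod 59) write x = 27 + 59t. Substituting into x ≡ 46 (mod 49) gives 59t ≡ 19 (mod 49), and since 10⁻¹ ≡ 5 (mod 49), t ≡ 46. Hence x ≡ 27 + 59·46 = 2741 (mod 2891).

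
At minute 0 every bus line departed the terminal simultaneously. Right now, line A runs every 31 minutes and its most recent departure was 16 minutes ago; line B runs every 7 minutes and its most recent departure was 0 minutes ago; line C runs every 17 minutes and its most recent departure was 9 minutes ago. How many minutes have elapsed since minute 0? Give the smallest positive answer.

The moduli are pairwise coprime; N = 31·7·17 = 3689.
N/31 = 119; 119 ≡ 26 (mod 31); 26·6 ≡ 1, so inverse 6.
N/7 = 527; 527 ≡ 2 (mod 7); 2·4 ≡ 1, so inverse 4.
N/17 = 217; 217 ≡ 13 (mod 17); 13·4 ≡ 1, so inverse 4.
t ≡ 16·119·6 + 0·527·4 + 9·217·4 = 19236.
19236 mod 3689 = 791.

791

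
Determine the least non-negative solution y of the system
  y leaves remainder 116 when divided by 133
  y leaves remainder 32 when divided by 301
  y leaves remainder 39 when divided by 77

3042

Combine the congruences pairwise.
gcd(133, 301) = 7 and 7 | (32 − 116), so the pair is consistent; merging gives y ≡ 3042 (mod 5719), where 5719 = lcm(133, 301).
gcd(5719, 77) = 7 and 7 | (39 − 3042), so the pair is consistent; merging gives y ≡ 3042 (mod 62909), where 62909 = lcm(5719, 77).
The solution is unique modulo lcm(133, 301, 77) = 62909.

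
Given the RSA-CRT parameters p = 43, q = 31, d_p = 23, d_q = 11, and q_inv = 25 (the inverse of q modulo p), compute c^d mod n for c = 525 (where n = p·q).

m₁ = c^(d_p) mod p: c ≡ 9 (mod 43), and 9^23 mod 43 = 38.
m₂ = c^(d_q) mod q: c ≡ 29 (mod 31), and 29^11 mod 31 = 29.
h = q_inv·(m₁ − m₂) mod p = 25·(38 − 29) mod 43 = 10.
m = m₂ + h·q = 29 + 10·31 = 339.

339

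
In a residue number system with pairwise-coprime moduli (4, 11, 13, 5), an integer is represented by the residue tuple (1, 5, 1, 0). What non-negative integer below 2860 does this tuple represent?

From x ≡ 1 (mod 4) write x = 1 + 4t. Substituting into x ≡ 5 (mod 11) gives 4t ≡ 4 (mod 11), and since 4⁻¹ ≡ 3 (mod 11), t ≡ 1. Hence x ≡ 1 + 4·1 = 5 (mod 44).
From x ≡ 5 (mod 44) write x = 5 + 44t. Substituting into x ≡ 1 (mod 13) gives 44t ≡ 9 (mod 13), and since 5⁻¹ ≡ 8 (mod 13), t ≡ 7. Hence x ≡ 5 + 44·7 = 313 (mod 572).
From x ≡ 313 (mod 572) write x = 313 + 572t. Substituting into x ≡ 0 (mod 5) gives 572t ≡ 2 (mod 5), and since 2⁻¹ ≡ 3 (mod 5), t ≡ 1. Hence x ≡ 313 + 572·1 = 885 (mod 2860).

885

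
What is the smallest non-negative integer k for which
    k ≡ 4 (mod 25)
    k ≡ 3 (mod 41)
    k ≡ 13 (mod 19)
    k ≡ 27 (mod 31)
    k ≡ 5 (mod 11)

3451629

The moduli are pairwise coprime; N = 25·41·19·31·11 = 6640975.
N/25 = 265639; 265639 ≡ 14 (mod 25); 14·9 ≡ 1, so inverse 9.
N/41 = 161975; 161975 ≡ 25 (mod 41); 25·23 ≡ 1, so inverse 23.
N/19 = 349525; 349525 ≡ 1 (mod 19), inverse 1.
N/31 = 214225; 214225 ≡ 15 (mod 31); 15·29 ≡ 1, so inverse 29.
N/11 = 603725; 603725 ≡ 1 (mod 11), inverse 1.
k ≡ 4·265639·9 + 3·161975·23 + 13·349525·1 + 27·214225·29 + 5·603725·1 = 196039904.
196039904 mod 6640975 = 3451629.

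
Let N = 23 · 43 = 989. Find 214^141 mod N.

Mod 23: 214 ≡ 7; by Fermat, exponent reduces to 141 mod 22 = 9; 7^9 ≡ 15 (mod 23).
Mod 43: 214 ≡ 42; by Fermat, exponent reduces to 141 mod 42 = 15; 42^15 ≡ 42 (mod 43).
Combine by CRT: x ≡ 15 (mod 23), x ≡ 42 (mod 43) ⇒ x ≡ 429 (mod 989).

429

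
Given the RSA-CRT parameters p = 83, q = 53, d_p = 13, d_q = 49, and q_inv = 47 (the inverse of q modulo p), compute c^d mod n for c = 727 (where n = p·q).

3576

m₁ = c^(d_p) mod p: c ≡ 63 (mod 83), and 63^13 mod 83 = 7.
m₂ = c^(d_q) mod q: c ≡ 38 (mod 53), and 38^49 mod 53 = 25.
h = q_inv·(m₁ − m₂) mod p = 47·(7 − 25) mod 83 = 67.
m = m₂ + h·q = 25 + 67·53 = 3576.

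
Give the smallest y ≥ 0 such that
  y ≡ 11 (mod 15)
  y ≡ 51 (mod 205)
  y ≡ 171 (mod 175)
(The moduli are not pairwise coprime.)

15221

gcd(15, 205) = 5 and 5 | (51 − 11), so the pair is consistent; merging gives y ≡ 461 (mod 615), where 615 = lcm(15, 205).
gcd(615, 175) = 5 and 5 | (171 − 461), so the pair is consistent; merging gives y ≡ 15221 (mod 21525), where 21525 = lcm(615, 175).
The solution is unique modulo lcm(15, 205, 175) = 21525.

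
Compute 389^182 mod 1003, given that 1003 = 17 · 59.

302

Mod 17: 389 ≡ 15; by Fermat, exponent reduces to 182 mod 16 = 6; 15^6 ≡ 13 (mod 17).
Mod 59: 389 ≡ 35; by Fermat, exponent reduces to 182 mod 58 = 8; 35^8 ≡ 7 (mod 59).
Combine by CRT: x ≡ 13 (mod 17), x ≡ 7 (mod 59) ⇒ x ≡ 302 (mod 1003).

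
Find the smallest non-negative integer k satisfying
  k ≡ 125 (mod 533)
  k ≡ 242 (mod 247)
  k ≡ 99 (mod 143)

21978

gcd(533, 247) = 13 and 13 | (242 − 125), so the pair is consistent; merging gives k ≡ 1724 (mod 10127), where 10127 = lcm(533, 247).
gcd(10127, 143) = 13 and 13 | (99 − 1724), so the pair is consistent; merging gives k ≡ 21978 (mod 111397), where 111397 = lcm(10127, 143).
The solution is unique modulo lcm(533, 247, 143) = 111397.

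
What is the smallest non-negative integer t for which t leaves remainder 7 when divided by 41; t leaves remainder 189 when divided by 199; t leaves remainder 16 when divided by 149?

1053297

From t ≡ 7 (mod 41) write t = 7 + 41s. Substituting into t ≡ 189 (mod 199) gives 41s ≡ 182 (mod 199), and since 41⁻¹ ≡ 34 (mod 199), s ≡ 19. Hence t ≡ 7 + 41·19 = 786 (mod 8159).
From t ≡ 786 (mod 8159) write t = 786 + 8159s. Substituting into t ≡ 16 (mod 149) gives 8159s ≡ 124 (mod 149), and since 113⁻¹ ≡ 120 (mod 149), s ≡ 129. Hence t ≡ 786 + 8159·129 = 1053297 (mod 1215691).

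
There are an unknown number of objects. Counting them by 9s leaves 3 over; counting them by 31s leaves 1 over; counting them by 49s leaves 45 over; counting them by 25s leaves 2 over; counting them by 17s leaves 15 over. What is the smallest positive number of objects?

Combine the congruences pairwise.
From N ≡ 3 (mod 9) write N = 3 + 9t. Substituting into N ≡ 1 (mod 31) gives 9t ≡ 29 (mod 31), and since 9⁻¹ ≡ 7 (mod 31), t ≡ 17. Hence N ≡ 3 + 9·17 = 156 (mod 279).
From N ≡ 156 (mod 279) write N = 156 + 279t. Substituting into N ≡ 45 (mod 49) gives 279t ≡ 36 (mod 49), and since 34⁻¹ ≡ 13 (mod 49), t ≡ 27. Hence N ≡ 156 + 279·27 = 7689 (mod 13671).
From N ≡ 7689 (mod 13671) write N = 7689 + 13671t. Substituting into N ≡ 2 (mod 25) gives 13671t ≡ 13 (mod 25), and since 21⁻¹ ≡ 6 (mod 25), t ≡ 3. Hence N ≡ 7689 + 13671·3 = 48702 (mod 341775).
From N ≡ 48702 (mod 341775) write N = 48702 + 341775t. Substituting into N ≡ 15 (mod 17) gives 341775t ≡ 1 (mod 17), and since 7⁻¹ ≡ 5 (mod 17), t ≡ 5. Hence N ≡ 48702 + 341775·5 = 1757577 (mod 5810175).

1757577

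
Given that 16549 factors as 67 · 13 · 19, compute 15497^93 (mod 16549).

Mod 67: 15497 ≡ 20; by Fermat, exponent reduces to 93 mod 66 = 27; 20^27 ≡ 42 (mod 67).
Mod 13: 15497 ≡ 1; by Fermat, exponent reduces to 93 mod 12 = 9; 1^9 ≡ 1 (mod 13).
Mod 19: 15497 ≡ 12; by Fermat, exponent reduces to 93 mod 18 = 3; 12^3 ≡ 18 (mod 19).
Combine by CRT: x ≡ 42 (mod 67), x ≡ 1 (mod 13), x ≡ 18 (mod 19) ⇒ x ≡ 9556 (mod 16549).

9556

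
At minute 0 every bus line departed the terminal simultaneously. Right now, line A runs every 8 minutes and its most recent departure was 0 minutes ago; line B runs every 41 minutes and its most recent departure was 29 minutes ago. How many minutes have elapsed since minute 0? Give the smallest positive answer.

152

Combine the congruences pairwise.
From t ≡ 0 (mod 8) write t = 0 + 8s. Substituting into t ≡ 29 (mod 41) gives 8s ≡ 29 (mod 41), and since 8⁻¹ ≡ 36 (mod 41), s ≡ 19. Hence t ≡ 0 + 8·19 = 152 (mod 328).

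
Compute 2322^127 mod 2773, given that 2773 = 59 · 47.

Mod 59: 2322 ≡ 21; by Fermat, exponent reduces to 127 mod 58 = 11; 21^11 ≡ 12 (mod 59).
Mod 47: 2322 ≡ 19; by Fermat, exponent reduces to 127 mod 46 = 35; 19^35 ≡ 13 (mod 47).
Combine by CRT: x ≡ 12 (mod 59), x ≡ 13 (mod 47) ⇒ x ≡ 248 (mod 2773).

248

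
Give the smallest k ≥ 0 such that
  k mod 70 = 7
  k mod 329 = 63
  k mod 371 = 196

100737

gcd(70, 329) = 7 and 7 | (63 − 7), so the pair is consistent; merging gives k ≡ 2037 (mod 3290), where 3290 = lcm(70, 329).
gcd(3290, 371) = 7 and 7 | (196 − 2037), so the pair is consistent; merging gives k ≡ 100737 (mod 174370), where 174370 = lcm(3290, 371).
The solution is unique modulo lcm(70, 329, 371) = 174370.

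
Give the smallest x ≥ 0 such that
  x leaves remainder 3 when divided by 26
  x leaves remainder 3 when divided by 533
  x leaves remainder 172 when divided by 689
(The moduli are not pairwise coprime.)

Combine the congruences pairwise.
gcd(26, 533) = 13 and 13 | (3 − 3), so the pair is consistent; merging gives x ≡ 3 (mod 1066), where 1066 = lcm(26, 533).
gcd(1066, 689) = 13 and 13 | (172 − 3), so the pair is consistent; merging gives x ≡ 39445 (mod 56498), where 56498 = lcm(1066, 689).
The solution is unique modulo lcm(26, 533, 689) = 56498.

39445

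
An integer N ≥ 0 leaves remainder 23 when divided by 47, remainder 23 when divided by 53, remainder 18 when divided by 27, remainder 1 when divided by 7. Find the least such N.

421002

From N ≡ 23 (mod 47) write N = 23 + 47t. Substituting into N ≡ 23 (mod 53) gives 47t ≡ 0 (mod 53), and since 47⁻¹ ≡ 44 (mod 53), t ≡ 0. Hence N ≡ 23 + 47·0 = 23 (mod 2491).
From N ≡ 23 (mod 2491) write N = 23 + 2491t. Substituting into N ≡ 18 (mod 27) gives 2491t ≡ 22 (mod 27), and since 7⁻¹ ≡ 4 (mod 27), t ≡ 7. Hence N ≡ 23 + 2491·7 = 17460 (mod 67257).
From N ≡ 17460 (mod 67257) write N = 17460 + 67257t. Substituting into N ≡ 1 (mod 7) gives 67257t ≡ 6 (mod 7), and since 1⁻¹ ≡ 1 (mod 7), t ≡ 6. Hence N ≡ 17460 + 67257·6 = 421002 (mod 470799).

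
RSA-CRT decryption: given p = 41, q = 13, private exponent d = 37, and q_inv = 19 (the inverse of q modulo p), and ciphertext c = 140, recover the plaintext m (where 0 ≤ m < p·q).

d_p = d mod (p−1) = 37 mod 40 = 37; d_q = d mod (q−1) = 1.
m₁ = c^(d_p) mod p: c ≡ 17 (mod 41), and 17^37 mod 41 = 35.
m₂ = c^(d_q) mod q: c ≡ 10 (mod 13), and 10^1 mod 13 = 10.
h = q_inv·(m₁ − m₂) mod p = 19·(35 − 10) mod 41 = 24.
m = m₂ + h·q = 10 + 24·13 = 322.

322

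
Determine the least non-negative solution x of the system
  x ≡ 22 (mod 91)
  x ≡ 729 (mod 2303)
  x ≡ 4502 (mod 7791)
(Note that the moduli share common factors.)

4141523

gcd(91, 2303) = 7 and 7 | (729 − 22), so the pair is consistent; merging gives x ≡ 9941 (mod 29939), where 29939 = lcm(91, 2303).
gcd(29939, 7791) = 49 and 49 | (4502 − 9941), so the pair is consistent; merging gives x ≡ 4141523 (mod 4760301), where 4760301 = lcm(29939, 7791).
The solution is unique modulo lcm(91, 2303, 7791) = 4760301.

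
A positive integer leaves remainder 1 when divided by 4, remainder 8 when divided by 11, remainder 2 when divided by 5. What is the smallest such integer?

217

The moduli are pairwise coprime; N = 4·11·5 = 220.
N/4 = 55; 55 ≡ 3 (mod 4); 3·3 ≡ 1, so inverse 3.
N/11 = 20; 20 ≡ 9 (mod 11); 9·5 ≡ 1, so inverse 5.
N/5 = 44; 44 ≡ 4 (mod 5); 4·4 ≡ 1, so inverse 4.
m ≡ 1·55·3 + 8·20·5 + 2·44·4 = 1317.
1317 mod 220 = 217.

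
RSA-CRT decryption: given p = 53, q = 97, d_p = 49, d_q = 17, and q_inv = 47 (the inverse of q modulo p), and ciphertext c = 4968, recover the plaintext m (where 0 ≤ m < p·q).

720

m₁ = c^(d_p) mod p: c ≡ 39 (mod 53), and 39^49 mod 53 = 31.
m₂ = c^(d_q) mod q: c ≡ 21 (mod 97), and 21^17 mod 97 = 41.
h = q_inv·(m₁ − m₂) mod p = 47·(31 − 41) mod 53 = 7.
m = m₂ + h·q = 41 + 7·97 = 720.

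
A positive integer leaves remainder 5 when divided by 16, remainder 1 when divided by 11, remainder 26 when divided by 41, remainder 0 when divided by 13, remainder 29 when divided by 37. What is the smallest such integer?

3163381

The moduli are pairwise coprime; M = 16·11·41·13·37 = 3470896.
M/16 = 216931; 216931 ≡ 3 (mod 16); 3·11 ≡ 1, so inverse 11.
M/11 = 315536; 315536 ≡ 1 (mod 11), inverse 1.
M/41 = 84656; 84656 ≡ 32 (mod 41); 32·9 ≡ 1, so inverse 9.
M/13 = 266992; 266992 ≡ 11 (mod 13); 11·6 ≡ 1, so inverse 6.
M/37 = 93808; 93808 ≡ 13 (mod 37); 13·20 ≡ 1, so inverse 20.
n ≡ 5·216931·11 + 1·315536·1 + 26·84656·9 + 0·266992·6 + 29·93808·20 = 86464885.
86464885 mod 3470896 = 3163381.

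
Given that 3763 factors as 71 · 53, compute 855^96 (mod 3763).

Mod 71: 855 ≡ 3; by Fermat, exponent reduces to 96 mod 70 = 26; 3^26 ≡ 40 (mod 71).
Mod 53: 855 ≡ 7; by Fermat, exponent reduces to 96 mod 52 = 44; 7^44 ≡ 47 (mod 53).
Combine by CRT: x ≡ 40 (mod 71), x ≡ 47 (mod 53) ⇒ x ≡ 1531 (mod 3763).

1531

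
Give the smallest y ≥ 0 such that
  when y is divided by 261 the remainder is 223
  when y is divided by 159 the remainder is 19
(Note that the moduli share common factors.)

13534

gcd(261, 159) = 3 and 3 | (19 − 223), so the pair is consistent; merging gives y ≡ 13534 (mod 13833), where 13833 = lcm(261, 159).
The solution is unique modulo lcm(261, 159) = 13833.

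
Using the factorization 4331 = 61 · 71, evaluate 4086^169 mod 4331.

4086

Mod 61: 4086 ≡ 60; by Fermat, exponent reduces to 169 mod 60 = 49; 60^49 ≡ 60 (mod 61).
Mod 71: 4086 ≡ 39; by Fermat, exponent reduces to 169 mod 70 = 29; 39^29 ≡ 39 (mod 71).
Combine by CRT: x ≡ 60 (mod 61), x ≡ 39 (mod 71) ⇒ x ≡ 4086 (mod 4331).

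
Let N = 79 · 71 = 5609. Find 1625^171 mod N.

Mod 79: 1625 ≡ 45; by Fermat, exponent reduces to 171 mod 78 = 15; 45^15 ≡ 64 (mod 79).
Mod 71: 1625 ≡ 63; by Fermat, exponent reduces to 171 mod 70 = 31; 63^31 ≡ 42 (mod 71).
Combine by CRT: x ≡ 64 (mod 79), x ≡ 42 (mod 71) ⇒ x ≡ 1249 (mod 5609).

1249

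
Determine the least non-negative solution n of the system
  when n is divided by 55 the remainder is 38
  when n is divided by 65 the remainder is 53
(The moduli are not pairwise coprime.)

313

gcd(55, 65) = 5 and 5 | (53 − 38), so the pair is consistent; merging gives n ≡ 313 (mod 715), where 715 = lcm(55, 65).
The solution is unique modulo lcm(55, 65) = 715.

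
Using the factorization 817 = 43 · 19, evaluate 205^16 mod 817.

Mod 43: 205 ≡ 33; 33^16 ≡ 31 (mod 43).
Mod 19: 205 ≡ 15; 15^16 ≡ 6 (mod 19).
Combine by CRT: x ≡ 31 (mod 43), x ≡ 6 (mod 19) ⇒ x ≡ 633 (mod 817).

633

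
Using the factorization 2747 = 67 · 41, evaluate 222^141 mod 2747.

Mod 67: 222 ≡ 21; by Fermat, exponent reduces to 141 mod 66 = 9; 21^9 ≡ 25 (mod 67).
Mod 41: 222 ≡ 17; by Fermat, exponent reduces to 141 mod 40 = 21; 17^21 ≡ 24 (mod 41).
Combine by CRT: x ≡ 25 (mod 67), x ≡ 24 (mod 41) ⇒ x ≡ 762 (mod 2747).

762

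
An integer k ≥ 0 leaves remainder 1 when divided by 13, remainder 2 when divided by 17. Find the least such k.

From k ≡ 1 (mod 13) write k = 1 + 13t. Substituting into k ≡ 2 (mod 17) gives 13t ≡ 1 (mod 17), and since 13⁻¹ ≡ 4 (mod 17), t ≡ 4. Hence k ≡ 1 + 13·4 = 53 (mod 221).

53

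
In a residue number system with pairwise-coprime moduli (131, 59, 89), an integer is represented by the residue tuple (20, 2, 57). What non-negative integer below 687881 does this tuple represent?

268570

From x ≡ 20 (mod 131) write x = 20 + 131t. Substituting into x ≡ 2 (mod 59) gives 131t ≡ 41 (mod 59), and since 13⁻¹ ≡ 50 (mod 59), t ≡ 44. Hence x ≡ 20 + 131·44 = 5784 (mod 7729).
From x ≡ 5784 (mod 7729) write x = 5784 + 7729t. Substituting into x ≡ 57 (mod 89) gives 7729t ≡ 58 (mod 89), and since 75⁻¹ ≡ 19 (mod 89), t ≡ 34. Hence x ≡ 5784 + 7729·34 = 268570 (mod 687881).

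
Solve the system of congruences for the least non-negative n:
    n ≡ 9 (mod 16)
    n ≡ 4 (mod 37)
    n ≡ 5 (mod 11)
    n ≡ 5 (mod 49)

23721

From n ≡ 9 (mod 16) write n = 9 + 16t. Substituting into n ≡ 4 (mod 37) gives 16t ≡ 32 (mod 37), and since 16⁻¹ ≡ 7 (mod 37), t ≡ 2. Hence n ≡ 9 + 16·2 = 41 (mod 592).
From n ≡ 41 (mod 592) write n = 41 + 592t. Substituting into n ≡ 5 (mod 11) gives 592t ≡ 8 (mod 11), and since 9⁻¹ ≡ 5 (mod 11), t ≡ 7. Hence n ≡ 41 + 592·7 = 4185 (mod 6512).
From n ≡ 4185 (mod 6512) write n = 4185 + 6512t. Substituting into n ≡ 5 (mod 49) gives 6512t ≡ 34 (mod 49), and since 44⁻¹ ≡ 39 (mod 49), t ≡ 3. Hence n ≡ 4185 + 6512·3 = 23721 (mod 319088).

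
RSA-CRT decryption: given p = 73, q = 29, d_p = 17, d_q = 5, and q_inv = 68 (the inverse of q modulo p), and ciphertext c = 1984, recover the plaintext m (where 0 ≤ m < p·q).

m₁ = c^(d_p) mod p: c ≡ 13 (mod 73), and 13^17 mod 73 = 26.
m₂ = c^(d_q) mod q: c ≡ 12 (mod 29), and 12^5 mod 29 = 12.
h = q_inv·(m₁ − m₂) mod p = 68·(26 − 12) mod 73 = 3.
m = m₂ + h·q = 12 + 3·29 = 99.

99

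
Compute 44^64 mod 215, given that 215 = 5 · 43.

Mod 5: 44 ≡ 4; since 4 | 64, by Fermat 4^64 ≡ 1 (mod 5).
Mod 43: 44 ≡ 1; by Fermat, exponent reduces to 64 mod 42 = 22; 1^22 ≡ 1 (mod 43).
Combine by CRT: x ≡ 1 (mod 5), x ≡ 1 (mod 43) ⇒ x ≡ 1 (mod 215).

1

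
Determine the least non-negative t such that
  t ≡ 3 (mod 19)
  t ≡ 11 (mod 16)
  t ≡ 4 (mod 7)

From t ≡ 3 (mod 19) write t = 3 + 19s. Substituting into t ≡ 11 (mod 16) gives 19s ≡ 8 (mod 16), and since 3⁻¹ ≡ 11 (mod 16), s ≡ 8. Hence t ≡ 3 + 19·8 = 155 (mod 304).
From t ≡ 155 (mod 304) write t = 155 + 304s. Substituting into t ≡ 4 (mod 7) gives 304s ≡ 3 (mod 7), and since 3⁻¹ ≡ 5 (mod 7), s ≡ 1. Hence t ≡ 155 + 304·1 = 459 (mod 2128).

459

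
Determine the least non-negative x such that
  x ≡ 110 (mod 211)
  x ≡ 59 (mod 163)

23531

From x ≡ 110 (mod 211) write x = 110 + 211t. Substituting into x ≡ 59 (mod 163) gives 211t ≡ 112 (mod 163), and since 48⁻¹ ≡ 17 (mod 163), t ≡ 111. Hence x ≡ 110 + 211·111 = 23531 (mod 34393).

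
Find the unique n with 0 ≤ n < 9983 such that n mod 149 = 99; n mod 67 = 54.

9635

From n ≡ 99 (mod 149) write n = 99 + 149t. Substituting into n ≡ 54 (mod 67) gives 149t ≡ 22 (mod 67), and since 15⁻¹ ≡ 9 (mod 67), t ≡ 64. Hence n ≡ 99 + 149·64 = 9635 (mod 9983).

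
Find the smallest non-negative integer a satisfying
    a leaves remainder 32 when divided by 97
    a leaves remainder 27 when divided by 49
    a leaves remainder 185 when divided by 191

From a ≡ 32 (mod 97) write a = 32 + 97t. Substituting into a ≡ 27 (mod 49) gives 97t ≡ 44 (mod 49), and since 48⁻¹ ≡ 48 (mod 49), t ≡ 5. Hence a ≡ 32 + 97·5 = 517 (mod 4753).
From a ≡ 517 (mod 4753) write a = 517 + 4753t. Substituting into a ≡ 185 (mod 191) gives 4753t ≡ 50 (mod 191), and since 169⁻¹ ≡ 26 (mod 191), t ≡ 154. Hence a ≡ 517 + 4753·154 = 732479 (mod 907823).

732479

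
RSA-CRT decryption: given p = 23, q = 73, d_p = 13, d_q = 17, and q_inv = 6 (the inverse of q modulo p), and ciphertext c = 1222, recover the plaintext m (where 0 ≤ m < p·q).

m₁ = c^(d_p) mod p: c ≡ 3 (mod 23), and 3^13 mod 23 = 9.
m₂ = c^(d_q) mod q: c ≡ 54 (mod 73), and 54^17 mod 73 = 50.
h = q_inv·(m₁ − m₂) mod p = 6·(9 − 50) mod 23 = 7.
m = m₂ + h·q = 50 + 7·73 = 561.

561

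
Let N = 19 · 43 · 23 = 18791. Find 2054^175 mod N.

Mod 19: 2054 ≡ 2; by Fermat, exponent reduces to 175 mod 18 = 13; 2^13 ≡ 3 (mod 19).
Mod 43: 2054 ≡ 33; by Fermat, exponent reduces to 175 mod 42 = 7; 33^7 ≡ 37 (mod 43).
Mod 23: 2054 ≡ 7; by Fermat, exponent reduces to 175 mod 22 = 21; 7^21 ≡ 10 (mod 23).
Combine by CRT: x ≡ 3 (mod 19), x ≡ 37 (mod 43), x ≡ 10 (mod 23) ⇒ x ≡ 16248 (mod 18791).

16248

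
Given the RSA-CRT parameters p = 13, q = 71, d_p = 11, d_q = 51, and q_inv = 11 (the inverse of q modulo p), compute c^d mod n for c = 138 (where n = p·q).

772

m₁ = c^(d_p) mod p: c ≡ 8 (mod 13), and 8^11 mod 13 = 5.
m₂ = c^(d_q) mod q: c ≡ 67 (mod 71), and 67^51 mod 71 = 62.
h = q_inv·(m₁ − m₂) mod p = 11·(5 − 62) mod 13 = 10.
m = m₂ + h·q = 62 + 10·71 = 772.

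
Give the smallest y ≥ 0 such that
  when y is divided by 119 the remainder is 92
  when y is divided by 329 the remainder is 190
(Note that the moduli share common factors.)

4138

gcd(119, 329) = 7 and 7 | (190 − 92), so the pair is consistent; merging gives y ≡ 4138 (mod 5593), where 5593 = lcm(119, 329).
The solution is unique modulo lcm(119, 329) = 5593.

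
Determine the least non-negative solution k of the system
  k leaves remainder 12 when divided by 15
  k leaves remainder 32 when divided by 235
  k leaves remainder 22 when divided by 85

Combine the congruences pairwise.
gcd(15, 235) = 5 and 5 | (32 − 12), so the pair is consistent; merging gives k ≡ 267 (mod 705), where 705 = lcm(15, 235).
gcd(705, 85) = 5 and 5 | (22 − 267), so the pair is consistent; merging gives k ≡ 10137 (mod 11985), where 11985 = lcm(705, 85).
The solution is unique modulo lcm(15, 235, 85) = 11985.

10137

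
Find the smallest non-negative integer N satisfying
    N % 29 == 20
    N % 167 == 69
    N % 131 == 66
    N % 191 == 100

98488486

The moduli are pairwise coprime; M = 29·167·131·191 = 121176703.
M/29 = 4178507; 4178507 ≡ 13 (mod 29); 13·9 ≡ 1, so inverse 9.
M/167 = 725609; 725609 ≡ 161 (mod 167); 161·139 ≡ 1, so inverse 139.
M/131 = 925013; 925013 ≡ 22 (mod 131); 22·6 ≡ 1, so inverse 6.
M/191 = 634433; 634433 ≡ 122 (mod 191); 122·155 ≡ 1, so inverse 155.
N ≡ 20·4178507·9 + 69·725609·139 + 66·925013·6 + 100·634433·155 = 17911463827.
17911463827 mod 121176703 = 98488486.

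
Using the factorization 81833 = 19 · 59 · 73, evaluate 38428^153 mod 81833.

1044

Mod 19: 38428 ≡ 10; by Fermat, exponent reduces to 153 mod 18 = 9; 10^9 ≡ 18 (mod 19).
Mod 59: 38428 ≡ 19; by Fermat, exponent reduces to 153 mod 58 = 37; 19^37 ≡ 41 (mod 59).
Mod 73: 38428 ≡ 30; by Fermat, exponent reduces to 153 mod 72 = 9; 30^9 ≡ 22 (mod 73).
Combine by CRT: x ≡ 18 (mod 19), x ≡ 41 (mod 59), x ≡ 22 (mod 73) ⇒ x ≡ 1044 (mod 81833).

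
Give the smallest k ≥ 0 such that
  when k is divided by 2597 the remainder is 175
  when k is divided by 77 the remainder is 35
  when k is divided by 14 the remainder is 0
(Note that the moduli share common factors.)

gcd(2597, 77) = 7 and 7 | (35 − 175), so the pair is consistent; merging gives k ≡ 7966 (mod 28567), where 28567 = lcm(2597, 77).
gcd(28567, 14) = 7 and 7 | (0 − 7966), so the pair is consistent; merging gives k ≡ 7966 (mod 57134), where 57134 = lcm(28567, 14).
The solution is unique modulo lcm(2597, 77, 14) = 57134.

7966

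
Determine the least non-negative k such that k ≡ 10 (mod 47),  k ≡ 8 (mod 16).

From k ≡ 10 (mod 47) write k = 10 + 47t. Substituting into k ≡ 8 (mod 16) gives 47t ≡ 14 (mod 16), and since 15⁻¹ ≡ 15 (mod 16), t ≡ 2. Hence k ≡ 10 + 47·2 = 104 (mod 752).

104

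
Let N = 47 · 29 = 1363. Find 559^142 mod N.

296

Mod 47: 559 ≡ 42; by Fermat, exponent reduces to 142 mod 46 = 4; 42^4 ≡ 14 (mod 47).
Mod 29: 559 ≡ 8; by Fermat, exponent reduces to 142 mod 28 = 2; 8^2 ≡ 6 (mod 29).
Combine by CRT: x ≡ 14 (mod 47), x ≡ 6 (mod 29) ⇒ x ≡ 296 (mod 1363).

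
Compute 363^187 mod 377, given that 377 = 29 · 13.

Mod 29: 363 ≡ 15; by Fermat, exponent reduces to 187 mod 28 = 19; 15^19 ≡ 19 (mod 29).
Mod 13: 363 ≡ 12; by Fermat, exponent reduces to 187 mod 12 = 7; 12^7 ≡ 12 (mod 13).
Combine by CRT: x ≡ 19 (mod 29), x ≡ 12 (mod 13) ⇒ x ≡ 77 (mod 377).

77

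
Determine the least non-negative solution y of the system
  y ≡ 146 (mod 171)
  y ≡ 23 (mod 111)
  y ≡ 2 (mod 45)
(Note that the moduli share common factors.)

16562

gcd(171, 111) = 3 and 3 | (23 − 146), so the pair is consistent; merging gives y ≡ 3908 (mod 6327), where 6327 = lcm(171, 111).
gcd(6327, 45) = 9 and 9 | (2 − 3908), so the pair is consistent; merging gives y ≡ 16562 (mod 31635), where 31635 = lcm(6327, 45).
The solution is unique modulo lcm(171, 111, 45) = 31635.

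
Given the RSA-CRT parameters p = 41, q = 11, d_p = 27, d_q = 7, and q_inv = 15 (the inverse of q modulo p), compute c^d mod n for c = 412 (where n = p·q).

m₁ = c^(d_p) mod p: c ≡ 2 (mod 41), and 2^27 mod 41 = 5.
m₂ = c^(d_q) mod q: c ≡ 5 (mod 11), and 5^7 mod 11 = 3.
h = q_inv·(m₁ − m₂) mod p = 15·(5 − 3) mod 41 = 30.
m = m₂ + h·q = 3 + 30·11 = 333.

333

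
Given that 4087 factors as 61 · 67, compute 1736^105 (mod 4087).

1048

Mod 61: 1736 ≡ 28; by Fermat, exponent reduces to 105 mod 60 = 45; 28^45 ≡ 11 (mod 61).
Mod 67: 1736 ≡ 61; by Fermat, exponent reduces to 105 mod 66 = 39; 61^39 ≡ 43 (mod 67).
Combine by CRT: x ≡ 11 (mod 61), x ≡ 43 (mod 67) ⇒ x ≡ 1048 (mod 4087).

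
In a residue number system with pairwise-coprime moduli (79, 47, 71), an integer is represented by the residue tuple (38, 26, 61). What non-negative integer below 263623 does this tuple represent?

128571

The moduli are pairwise coprime; N = 79·47·71 = 263623.
N/79 = 3337; 3337 ≡ 19 (mod 79); 19·25 ≡ 1, so inverse 25.
N/47 = 5609; 5609 ≡ 16 (mod 47); 16·3 ≡ 1, so inverse 3.
N/71 = 3713; 3713 ≡ 21 (mod 71); 21·44 ≡ 1, so inverse 44.
x ≡ 38·3337·25 + 26·5609·3 + 61·3713·44 = 13573344.
13573344 mod 263623 = 128571.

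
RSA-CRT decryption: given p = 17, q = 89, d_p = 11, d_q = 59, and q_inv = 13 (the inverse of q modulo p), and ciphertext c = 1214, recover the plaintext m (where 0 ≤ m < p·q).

1357

m₁ = c^(d_p) mod p: c ≡ 7 (mod 17), and 7^11 mod 17 = 14.
m₂ = c^(d_q) mod q: c ≡ 57 (mod 89), and 57^59 mod 89 = 22.
h = q_inv·(m₁ − m₂) mod p = 13·(14 − 22) mod 17 = 15.
m = m₂ + h·q = 22 + 15·89 = 1357.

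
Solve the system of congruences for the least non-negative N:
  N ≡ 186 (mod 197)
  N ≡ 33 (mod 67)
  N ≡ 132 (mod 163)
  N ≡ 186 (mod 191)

66599976

The moduli are pairwise coprime; M = 197·67·163·191 = 410924467.
M/197 = 2085911; 2085911 ≡ 75 (mod 197); 75·176 ≡ 1, so inverse 176.
M/67 = 6133201; 6133201 ≡ 21 (mod 67); 21·16 ≡ 1, so inverse 16.
M/163 = 2521009; 2521009 ≡ 51 (mod 163); 51·16 ≡ 1, so inverse 16.
M/191 = 2151437; 2151437 ≡ 13 (mod 191); 13·147 ≡ 1, so inverse 147.
N ≡ 186·2085911·176 + 33·6133201·16 + 132·2521009·16 + 186·2151437·147 = 135671674086.
135671674086 mod 410924467 = 66599976.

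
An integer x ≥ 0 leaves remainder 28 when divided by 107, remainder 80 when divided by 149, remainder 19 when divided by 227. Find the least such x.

3565054

Combine the congruences pairwise.
From x ≡ 28 (mod 107) write x = 28 + 107t. Substituting into x ≡ 80 (mod 149) gives 107t ≡ 52 (mod 149), and since 107⁻¹ ≡ 39 (mod 149), t ≡ 91. Hence x ≡ 28 + 107·91 = 9765 (mod 15943).
From x ≡ 9765 (mod 15943) write x = 9765 + 15943t. Substituting into x ≡ 19 (mod 227) gives 15943t ≡ 15 (mod 227), and since 53⁻¹ ≡ 30 (mod 227), t ≡ 223. Hence x ≡ 9765 + 15943·223 = 3565054 (mod 3619061).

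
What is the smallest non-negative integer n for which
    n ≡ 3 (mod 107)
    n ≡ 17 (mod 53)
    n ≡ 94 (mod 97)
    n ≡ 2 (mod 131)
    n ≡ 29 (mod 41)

2111864888

From n ≡ 3 (mod 107) write n = 3 + 107t. Substituting into n ≡ 17 (mod 53) gives 107t ≡ 14 (mod 53), and since 1⁻¹ ≡ 1 (mod 53), t ≡ 14. Hence n ≡ 3 + 107·14 = 1501 (mod 5671).
From n ≡ 1501 (mod 5671) write n = 1501 + 5671t. Substituting into n ≡ 94 (mod 97) gives 5671t ≡ 48 (mod 97), and since 45⁻¹ ≡ 69 (mod 97), t ≡ 14. Hence n ≡ 1501 + 5671·14 = 80895 (mod 550087).
From n ≡ 80895 (mod 550087) write n = 80895 + 550087t. Substituting into n ≡ 2 (mod 131) gives 550087t ≡ 65 (mod 131), and since 18⁻¹ ≡ 51 (mod 131), t ≡ 40. Hence n ≡ 80895 + 550087·40 = 22084375 (mod 72061397).
From n ≡ 22084375 (mod 72061397) write n = 22084375 + 72061397t. Substituting into n ≡ 29 (mod 41) gives 72061397t ≡ 17 (mod 41), and since 2⁻¹ ≡ 21 (mod 41), t ≡ 29. Hence n ≡ 22084375 + 72061397·29 = 2111864888 (mod 2954517277).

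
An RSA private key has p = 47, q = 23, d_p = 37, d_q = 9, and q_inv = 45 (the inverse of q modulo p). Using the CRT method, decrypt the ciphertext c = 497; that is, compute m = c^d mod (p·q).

159

m₁ = c^(d_p) mod p: c ≡ 27 (mod 47), and 27^37 mod 47 = 18.
m₂ = c^(d_q) mod q: c ≡ 14 (mod 23), and 14^9 mod 23 = 21.
h = q_inv·(m₁ − m₂) mod p = 45·(18 − 21) mod 47 = 6.
m = m₂ + h·q = 21 + 6·23 = 159.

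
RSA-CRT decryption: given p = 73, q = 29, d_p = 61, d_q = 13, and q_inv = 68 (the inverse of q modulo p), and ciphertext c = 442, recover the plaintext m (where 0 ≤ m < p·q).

1127

m₁ = c^(d_p) mod p: c ≡ 4 (mod 73), and 4^61 mod 73 = 32.
m₂ = c^(d_q) mod q: c ≡ 7 (mod 29), and 7^13 mod 29 = 25.
h = q_inv·(m₁ − m₂) mod p = 68·(32 − 25) mod 73 = 38.
m = m₂ + h·q = 25 + 38·29 = 1127.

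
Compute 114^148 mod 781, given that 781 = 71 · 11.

Mod 71: 114 ≡ 43; by Fermat, exponent reduces to 148 mod 70 = 8; 43^8 ≡ 10 (mod 71).
Mod 11: 114 ≡ 4; by Fermat, exponent reduces to 148 mod 10 = 8; 4^8 ≡ 9 (mod 11).
Combine by CRT: x ≡ 10 (mod 71), x ≡ 9 (mod 11) ⇒ x ≡ 152 (mod 781).

152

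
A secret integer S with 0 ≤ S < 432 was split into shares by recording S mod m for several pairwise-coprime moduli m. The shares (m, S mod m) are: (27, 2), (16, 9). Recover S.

137

From S ≡ 2 (mod 27) write S = 2 + 27t. Substituting into S ≡ 9 (mod 16) gives 27t ≡ 7 (mod 16), and since 11⁻¹ ≡ 3 (mod 16), t ≡ 5. Hence S ≡ 2 + 27·5 = 137 (mod 432).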